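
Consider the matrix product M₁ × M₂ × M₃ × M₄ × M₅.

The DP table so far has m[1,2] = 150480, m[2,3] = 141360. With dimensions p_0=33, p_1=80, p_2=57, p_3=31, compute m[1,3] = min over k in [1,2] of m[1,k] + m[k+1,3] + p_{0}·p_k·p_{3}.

m[1,3] = min over k∈[1,2] of m[1,k]+m[k+1,3]+p_{0}·p_k·p_{3}.
k=1: 0 + 141360 + 33·80·31 = 223200; k=2: 150480 + 0 + 33·57·31 = 208791.
Minimum: 208791 at k=2.

208791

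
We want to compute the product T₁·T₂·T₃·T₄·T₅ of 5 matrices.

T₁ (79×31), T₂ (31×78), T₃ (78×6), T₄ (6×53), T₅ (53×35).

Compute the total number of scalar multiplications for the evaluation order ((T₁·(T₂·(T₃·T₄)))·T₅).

(T₃·T₄): 78×6 by 6×53 → 78×53, cost 78·6·53 = 24804
(T₂·(T₃·T₄)): 31×78 by 78×53 → 31×53, cost 31·78·53 = 128154; cumulative 152958
(T₁·(T₂·(T₃·T₄))): 79×31 by 31×53 → 79×53, cost 79·31·53 = 129797; cumulative 282755
((T₁·(T₂·(T₃·T₄)))·T₅): 79×53 by 53×35 → 79×35, cost 79·53·35 = 146545; cumulative 429300
Total: 429300 scalar multiplications.

429300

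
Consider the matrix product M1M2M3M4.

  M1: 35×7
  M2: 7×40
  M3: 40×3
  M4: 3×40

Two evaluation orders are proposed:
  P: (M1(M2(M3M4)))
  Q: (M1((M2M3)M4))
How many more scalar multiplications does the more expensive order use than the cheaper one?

14320

Order P = (M1(M2(M3M4))): (M3M4): 40×3 by 3×40 → 40×40, cost 40·3·40 = 4800; (M2(M3M4)): 7×40 by 40×40 → 7×40, cost 7·40·40 = 11200; cumulative 16000; (M1(M2(M3M4))): 35×7 by 7×40 → 35×40, cost 35·7·40 = 9800; cumulative 25800. Total 25800.
Order Q = (M1((M2M3)M4)): (M2M3): 7×40 by 40×3 → 7×3, cost 7·40·3 = 840; ((M2M3)M4): 7×3 by 3×40 → 7×40, cost 7·3·40 = 840; cumulative 1680; (M1((M2M3)M4)): 35×7 by 7×40 → 35×40, cost 35·7·40 = 9800; cumulative 11480. Total 11480.
Difference: |25800 − 11480| = 14320.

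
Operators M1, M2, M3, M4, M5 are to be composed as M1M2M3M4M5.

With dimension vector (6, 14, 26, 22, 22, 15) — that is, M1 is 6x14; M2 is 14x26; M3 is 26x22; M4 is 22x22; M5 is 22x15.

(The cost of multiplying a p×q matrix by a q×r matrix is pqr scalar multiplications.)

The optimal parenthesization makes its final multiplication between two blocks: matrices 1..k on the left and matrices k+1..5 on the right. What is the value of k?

4

Adjacent pairs: M1M2 = 6·14·26 = 2184; M2M3 = 14·26·22 = 8008; M3M4 = 26·22·22 = 12584; M4M5 = 22·22·15 = 7260.
Length 3: M1..M3: k=1: 0+8008+6·14·22=9856; k=2: 2184+0+6·26·22=5616 → min 5616 | M2..M4: k=2: 0+12584+14·26·22=20592; k=3: 8008+0+14·22·22=14784 → min 14784 | M3..M5: k=3: 0+7260+26·22·15=15840; k=4: 12584+0+26·22·15=21164 → min 15840.
Length 4: M1..M4: k=1: 0+14784+6·14·22=16632; k=2: 2184+12584+6·26·22=18200; k=3: 5616+0+6·22·22=8520 → min 8520 | M2..M5: k=2: 0+15840+14·26·15=21300; k=3: 8008+7260+14·22·15=19888; k=4: 14784+0+14·22·15=19404 → min 19404.
Top-level splits: k=1: (M1..M1)·(M2..M5) → 0+19404+6·14·15 = 20664; k=2: (M1..M2)·(M3..M5) → 2184+15840+6·26·15 = 20364; k=3: (M1..M3)·(M4..M5) → 5616+7260+6·22·15 = 14856; k=4: (M1..M4)·(M5..M5) → 8520+0+6·22·15 = 10500.
Best split is after M4, i.e. k = 4.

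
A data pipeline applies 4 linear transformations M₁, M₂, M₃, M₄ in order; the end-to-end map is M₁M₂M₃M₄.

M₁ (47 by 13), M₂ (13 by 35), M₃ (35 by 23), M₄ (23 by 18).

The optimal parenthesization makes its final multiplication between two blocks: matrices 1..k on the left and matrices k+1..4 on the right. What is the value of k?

Adjacent pairs: M₁M₂ = 47·13·35 = 21385; M₂M₃ = 13·35·23 = 10465; M₃M₄ = 35·23·18 = 14490.
Length 3: M₁..M₃: k=1: 0+10465+47·13·23=24518; k=2: 21385+0+47·35·23=59220 → min 24518 | M₂..M₄: k=2: 0+14490+13·35·18=22680; k=3: 10465+0+13·23·18=15847 → min 15847.
Top-level splits: k=1: (M₁..M₁)·(M₂..M₄) → 0+15847+47·13·18 = 26845; k=2: (M₁..M₂)·(M₃..M₄) → 21385+14490+47·35·18 = 65485; k=3: (M₁..M₃)·(M₄..M₄) → 24518+0+47·23·18 = 43976.
Best split is after M₁, i.e. k = 1.

1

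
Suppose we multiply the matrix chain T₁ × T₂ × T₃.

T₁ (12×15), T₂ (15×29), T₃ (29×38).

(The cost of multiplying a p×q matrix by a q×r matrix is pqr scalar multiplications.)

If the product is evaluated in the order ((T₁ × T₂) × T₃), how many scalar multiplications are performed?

(T₁ × T₂): 12×15 by 15×29 → 12×29, cost 12·15·29 = 5220
((T₁ × T₂) × T₃): 12×29 by 29×38 → 12×38, cost 12·29·38 = 13224; cumulative 18444
Total: 18444 scalar multiplications.

18444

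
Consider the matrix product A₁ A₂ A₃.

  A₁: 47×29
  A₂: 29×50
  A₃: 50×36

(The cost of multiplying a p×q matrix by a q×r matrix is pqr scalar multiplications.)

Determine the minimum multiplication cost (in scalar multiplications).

101268

Order (A₁ (A₂ A₃)): (A₂ A₃): 29×50 by 50×36 → 29×36, cost 29·50·36 = 52200; (A₁ (A₂ A₃)): 47×29 by 29×36 → 47×36, cost 47·29·36 = 49068; cumulative 101268. Total 101268.
Order ((A₁ A₂) A₃): (A₁ A₂): 47×29 by 29×50 → 47×50, cost 47·29·50 = 68150; ((A₁ A₂) A₃): 47×50 by 50×36 → 47×36, cost 47·50·36 = 84600; cumulative 152750. Total 152750.
Minimum: 101268.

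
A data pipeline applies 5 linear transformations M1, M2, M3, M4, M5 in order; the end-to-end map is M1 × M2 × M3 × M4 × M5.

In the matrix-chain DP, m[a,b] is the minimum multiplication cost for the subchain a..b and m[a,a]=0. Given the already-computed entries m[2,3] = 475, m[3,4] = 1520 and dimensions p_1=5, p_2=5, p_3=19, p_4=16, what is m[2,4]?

1920

m[2,4] = min over k∈[2,3] of m[2,k]+m[k+1,4]+p_{1}·p_k·p_{4}.
k=2: 0 + 1520 + 5·5·16 = 1920; k=3: 475 + 0 + 5·19·16 = 1995.
Minimum: 1920 at k=2.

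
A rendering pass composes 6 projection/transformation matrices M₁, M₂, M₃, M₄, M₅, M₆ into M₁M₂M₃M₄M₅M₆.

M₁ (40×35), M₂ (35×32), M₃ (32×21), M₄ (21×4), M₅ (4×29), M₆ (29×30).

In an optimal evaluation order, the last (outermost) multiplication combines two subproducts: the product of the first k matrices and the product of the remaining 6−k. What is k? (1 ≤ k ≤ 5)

4

Adjacent pairs: M₁M₂ = 40·35·32 = 44800; M₂M₃ = 35·32·21 = 23520; M₃M₄ = 32·21·4 = 2688; M₄M₅ = 21·4·29 = 2436; M₅M₆ = 4·29·30 = 3480.
Length 3: M₁..M₃: k=1: 0+23520+40·35·21=52920; k=2: 44800+0+40·32·21=71680 → min 52920 | M₂..M₄: k=2: 0+2688+35·32·4=7168; k=3: 23520+0+35·21·4=26460 → min 7168 | M₃..M₅: k=3: 0+2436+32·21·29=21924; k=4: 2688+0+32·4·29=6400 → min 6400 | M₄..M₆: k=4: 0+3480+21·4·30=6000; k=5: 2436+0+21·29·30=20706 → min 6000.
Length 4: M₁..M₄: k=1: 0+7168+40·35·4=12768; k=2: 44800+2688+40·32·4=52608; k=3: 52920+0+40·21·4=56280 → min 12768 | M₂..M₅: k=2: 0+6400+35·32·29=38880; k=3: 23520+2436+35·21·29=47271; k=4: 7168+0+35·4·29=11228 → min 11228 | M₃..M₆: k=3: 0+6000+32·21·30=26160; k=4: 2688+3480+32·4·30=10008; k=5: 6400+0+32·29·30=34240 → min 10008.
Length 5: M₁..M₅: k=1: 0+11228+40·35·29=51828; k=2: 44800+6400+40·32·29=88320; k=3: 52920+2436+40·21·29=79716; k=4: 12768+0+40·4·29=17408 → min 17408 | M₂..M₆: k=2: 0+10008+35·32·30=43608; k=3: 23520+6000+35·21·30=51570; k=4: 7168+3480+35·4·30=14848; k=5: 11228+0+35·29·30=41678 → min 14848.
Top-level splits: k=1: (M₁..M₁)·(M₂..M₆) → 0+14848+40·35·30 = 56848; k=2: (M₁..M₂)·(M₃..M₆) → 44800+10008+40·32·30 = 93208; k=3: (M₁..M₃)·(M₄..M₆) → 52920+6000+40·21·30 = 84120; k=4: (M₁..M₄)·(M₅..M₆) → 12768+3480+40·4·30 = 21048; k=5: (M₁..M₅)·(M₆..M₆) → 17408+0+40·29·30 = 52208.
Best split is after M₄, i.e. k = 4.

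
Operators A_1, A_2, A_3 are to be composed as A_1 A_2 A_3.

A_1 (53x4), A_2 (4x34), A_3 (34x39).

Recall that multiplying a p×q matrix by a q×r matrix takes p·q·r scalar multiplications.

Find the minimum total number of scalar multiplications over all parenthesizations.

Order (A_1 (A_2 A_3)): (A_2 A_3): 4×34 by 34×39 → 4×39, cost 4·34·39 = 5304; (A_1 (A_2 A_3)): 53×4 by 4×39 → 53×39, cost 53·4·39 = 8268; cumulative 13572. Total 13572.
Order ((A_1 A_2) A_3): (A_1 A_2): 53×4 by 4×34 → 53×34, cost 53·4·34 = 7208; ((A_1 A_2) A_3): 53×34 by 34×39 → 53×39, cost 53·34·39 = 70278; cumulative 77486. Total 77486.
Minimum: 13572.

13572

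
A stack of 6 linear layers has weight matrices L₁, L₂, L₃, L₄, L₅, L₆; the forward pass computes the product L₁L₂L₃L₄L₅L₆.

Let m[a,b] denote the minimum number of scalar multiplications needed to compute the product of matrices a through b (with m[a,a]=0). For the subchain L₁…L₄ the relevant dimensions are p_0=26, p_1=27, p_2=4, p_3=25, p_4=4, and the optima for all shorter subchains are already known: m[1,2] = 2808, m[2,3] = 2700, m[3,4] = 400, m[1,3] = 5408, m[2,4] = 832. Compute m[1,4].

3624

m[1,4] = min over k∈[1,3] of m[1,k]+m[k+1,4]+p_{0}·p_k·p_{4}.
k=1: 0 + 832 + 26·27·4 = 3640; k=2: 2808 + 400 + 26·4·4 = 3624; k=3: 5408 + 0 + 26·25·4 = 8008.
Minimum: 3624 at k=2.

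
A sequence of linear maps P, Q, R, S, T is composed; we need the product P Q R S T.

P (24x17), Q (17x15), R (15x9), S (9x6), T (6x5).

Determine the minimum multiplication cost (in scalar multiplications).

4260

Adjacent pairs: PQ = 24·17·15 = 6120; QR = 17·15·9 = 2295; RS = 15·9·6 = 810; ST = 9·6·5 = 270.
Length 3: P..R: k=1: 0+2295+24·17·9=5967; k=2: 6120+0+24·15·9=9360 → min 5967 | Q..S: k=2: 0+810+17·15·6=2340; k=3: 2295+0+17·9·6=3213 → min 2340 | R..T: k=3: 0+270+15·9·5=945; k=4: 810+0+15·6·5=1260 → min 945.
Length 4: P..S: k=1: 0+2340+24·17·6=4788; k=2: 6120+810+24·15·6=9090; k=3: 5967+0+24·9·6=7263 → min 4788 | Q..T: k=2: 0+945+17·15·5=2220; k=3: 2295+270+17·9·5=3330; k=4: 2340+0+17·6·5=2850 → min 2220.
Length 5: P..T: k=1: 0+2220+24·17·5=4260; k=2: 6120+945+24·15·5=8865; k=3: 5967+270+24·9·5=7317; k=4: 4788+0+24·6·5=5508 → min 4260.
Optimal order: (P (Q (R (S T)))) with cost 4260.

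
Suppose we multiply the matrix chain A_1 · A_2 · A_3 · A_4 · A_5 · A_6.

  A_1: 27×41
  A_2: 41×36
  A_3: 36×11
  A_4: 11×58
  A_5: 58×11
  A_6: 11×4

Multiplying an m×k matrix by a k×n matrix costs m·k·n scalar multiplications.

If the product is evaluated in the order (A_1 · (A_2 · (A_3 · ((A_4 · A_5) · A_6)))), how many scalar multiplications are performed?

19418

(A_4 · A_5): 11×58 by 58×11 → 11×11, cost 11·58·11 = 7018
((A_4 · A_5) · A_6): 11×11 by 11×4 → 11×4, cost 11·11·4 = 484; cumulative 7502
(A_3 · ((A_4 · A_5) · A_6)): 36×11 by 11×4 → 36×4, cost 36·11·4 = 1584; cumulative 9086
(A_2 · (A_3 · ((A_4 · A_5) · A_6))): 41×36 by 36×4 → 41×4, cost 41·36·4 = 5904; cumulative 14990
(A_1 · (A_2 · (A_3 · ((A_4 · A_5) · A_6)))): 27×41 by 41×4 → 27×4, cost 27·41·4 = 4428; cumulative 19418
Total: 19418 scalar multiplications.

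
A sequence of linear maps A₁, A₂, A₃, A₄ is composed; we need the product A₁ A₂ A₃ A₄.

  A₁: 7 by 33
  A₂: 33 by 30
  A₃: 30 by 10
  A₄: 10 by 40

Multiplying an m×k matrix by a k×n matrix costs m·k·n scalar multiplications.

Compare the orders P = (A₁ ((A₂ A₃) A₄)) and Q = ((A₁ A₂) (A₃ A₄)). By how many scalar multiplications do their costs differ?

Order P = (A₁ ((A₂ A₃) A₄)): (A₂ A₃): 33×30 by 30×10 → 33×10, cost 33·30·10 = 9900; ((A₂ A₃) A₄): 33×10 by 10×40 → 33×40, cost 33·10·40 = 13200; cumulative 23100; (A₁ ((A₂ A₃) A₄)): 7×33 by 33×40 → 7×40, cost 7·33·40 = 9240; cumulative 32340. Total 32340.
Order Q = ((A₁ A₂) (A₃ A₄)): (A₁ A₂): 7×33 by 33×30 → 7×30, cost 7·33·30 = 6930; (A₃ A₄): 30×10 by 10×40 → 30×40, cost 30·10·40 = 12000; ((A₁ A₂) (A₃ A₄)): 7×30 by 30×40 → 7×40, cost 7·30·40 = 8400; cumulative 27330. Total 27330.
Difference: |32340 − 27330| = 5010.

5010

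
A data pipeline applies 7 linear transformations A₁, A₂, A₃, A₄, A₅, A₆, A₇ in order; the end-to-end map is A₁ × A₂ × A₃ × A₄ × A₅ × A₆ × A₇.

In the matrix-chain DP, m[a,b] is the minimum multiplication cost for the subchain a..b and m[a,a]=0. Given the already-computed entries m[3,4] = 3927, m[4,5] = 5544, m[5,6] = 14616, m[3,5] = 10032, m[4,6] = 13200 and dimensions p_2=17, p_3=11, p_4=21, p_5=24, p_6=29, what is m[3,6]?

18623

m[3,6] = min over k∈[3,5] of m[3,k]+m[k+1,6]+p_{2}·p_k·p_{6}.
k=3: 0 + 13200 + 17·11·29 = 18623; k=4: 3927 + 14616 + 17·21·29 = 28896; k=5: 10032 + 0 + 17·24·29 = 21864.
Minimum: 18623 at k=3.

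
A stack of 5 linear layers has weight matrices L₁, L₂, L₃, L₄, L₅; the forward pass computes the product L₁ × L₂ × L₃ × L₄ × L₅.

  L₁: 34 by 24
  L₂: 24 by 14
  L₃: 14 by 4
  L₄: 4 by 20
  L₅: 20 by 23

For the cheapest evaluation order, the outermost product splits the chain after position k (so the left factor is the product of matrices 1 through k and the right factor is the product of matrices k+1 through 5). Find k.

Adjacent pairs: L₁L₂ = 34·24·14 = 11424; L₂L₃ = 24·14·4 = 1344; L₃L₄ = 14·4·20 = 1120; L₄L₅ = 4·20·23 = 1840.
Length 3: L₁..L₃: k=1: 0+1344+34·24·4=4608; k=2: 11424+0+34·14·4=13328 → min 4608 | L₂..L₄: k=2: 0+1120+24·14·20=7840; k=3: 1344+0+24·4·20=3264 → min 3264 | L₃..L₅: k=3: 0+1840+14·4·23=3128; k=4: 1120+0+14·20·23=7560 → min 3128.
Length 4: L₁..L₄: k=1: 0+3264+34·24·20=19584; k=2: 11424+1120+34·14·20=22064; k=3: 4608+0+34·4·20=7328 → min 7328 | L₂..L₅: k=2: 0+3128+24·14·23=10856; k=3: 1344+1840+24·4·23=5392; k=4: 3264+0+24·20·23=14304 → min 5392.
Top-level splits: k=1: (L₁..L₁)·(L₂..L₅) → 0+5392+34·24·23 = 24160; k=2: (L₁..L₂)·(L₃..L₅) → 11424+3128+34·14·23 = 25500; k=3: (L₁..L₃)·(L₄..L₅) → 4608+1840+34·4·23 = 9576; k=4: (L₁..L₄)·(L₅..L₅) → 7328+0+34·20·23 = 22968.
Best split is after L₃, i.e. k = 3.

3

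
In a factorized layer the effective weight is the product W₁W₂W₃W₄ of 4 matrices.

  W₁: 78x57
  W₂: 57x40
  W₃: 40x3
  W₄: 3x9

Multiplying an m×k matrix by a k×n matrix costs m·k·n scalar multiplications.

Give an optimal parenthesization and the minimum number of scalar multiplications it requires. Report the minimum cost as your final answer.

Adjacent pairs: W₁W₂ = 78·57·40 = 177840; W₂W₃ = 57·40·3 = 6840; W₃W₄ = 40·3·9 = 1080.
Length 3: W₁..W₃: k=1: 0+6840+78·57·3=20178; k=2: 177840+0+78·40·3=187200 → min 20178 | W₂..W₄: k=2: 0+1080+57·40·9=21600; k=3: 6840+0+57·3·9=8379 → min 8379.
Length 4: W₁..W₄: k=1: 0+8379+78·57·9=48393; k=2: 177840+1080+78·40·9=207000; k=3: 20178+0+78·3·9=22284 → min 22284.
Optimal parenthesization: ((W₁(W₂W₃))W₄) with cost 22284.

22284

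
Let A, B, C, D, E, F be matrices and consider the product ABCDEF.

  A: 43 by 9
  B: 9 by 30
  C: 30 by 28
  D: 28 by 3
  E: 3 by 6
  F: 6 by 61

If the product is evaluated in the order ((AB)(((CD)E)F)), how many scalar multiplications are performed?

104340

(AB): 43×9 by 9×30 → 43×30, cost 43·9·30 = 11610
(CD): 30×28 by 28×3 → 30×3, cost 30·28·3 = 2520
((CD)E): 30×3 by 3×6 → 30×6, cost 30·3·6 = 540; cumulative 3060
(((CD)E)F): 30×6 by 6×61 → 30×61, cost 30·6·61 = 10980; cumulative 14040
((AB)(((CD)E)F)): 43×30 by 30×61 → 43×61, cost 43·30·61 = 78690; cumulative 104340
Total: 104340 scalar multiplications.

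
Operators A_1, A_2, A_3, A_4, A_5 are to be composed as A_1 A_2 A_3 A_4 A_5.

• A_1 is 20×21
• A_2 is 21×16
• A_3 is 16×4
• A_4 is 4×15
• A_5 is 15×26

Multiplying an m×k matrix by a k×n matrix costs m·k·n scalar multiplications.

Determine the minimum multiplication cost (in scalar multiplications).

6664

Adjacent pairs: A_1A_2 = 20·21·16 = 6720; A_2A_3 = 21·16·4 = 1344; A_3A_4 = 16·4·15 = 960; A_4A_5 = 4·15·26 = 1560.
Length 3: A_1..A_3: k=1: 0+1344+20·21·4=3024; k=2: 6720+0+20·16·4=8000 → min 3024 | A_2..A_4: k=2: 0+960+21·16·15=6000; k=3: 1344+0+21·4·15=2604 → min 2604 | A_3..A_5: k=3: 0+1560+16·4·26=3224; k=4: 960+0+16·15·26=7200 → min 3224.
Length 4: A_1..A_4: k=1: 0+2604+20·21·15=8904; k=2: 6720+960+20·16·15=12480; k=3: 3024+0+20·4·15=4224 → min 4224 | A_2..A_5: k=2: 0+3224+21·16·26=11960; k=3: 1344+1560+21·4·26=5088; k=4: 2604+0+21·15·26=10794 → min 5088.
Length 5: A_1..A_5: k=1: 0+5088+20·21·26=16008; k=2: 6720+3224+20·16·26=18264; k=3: 3024+1560+20·4·26=6664; k=4: 4224+0+20·15·26=12024 → min 6664.
Optimal order: ((A_1 (A_2 A_3)) (A_4 A_5)) with cost 6664.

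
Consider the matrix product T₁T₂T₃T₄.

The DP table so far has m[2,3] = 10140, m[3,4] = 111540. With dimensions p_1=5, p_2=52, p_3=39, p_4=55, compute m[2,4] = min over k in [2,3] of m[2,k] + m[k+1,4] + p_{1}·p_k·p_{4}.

20865

m[2,4] = min over k∈[2,3] of m[2,k]+m[k+1,4]+p_{1}·p_k·p_{4}.
k=2: 0 + 111540 + 5·52·55 = 125840; k=3: 10140 + 0 + 5·39·55 = 20865.
Minimum: 20865 at k=3.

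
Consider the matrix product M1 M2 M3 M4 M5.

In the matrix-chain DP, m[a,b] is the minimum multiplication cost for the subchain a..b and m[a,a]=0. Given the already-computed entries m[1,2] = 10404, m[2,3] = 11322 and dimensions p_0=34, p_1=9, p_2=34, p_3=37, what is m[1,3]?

m[1,3] = min over k∈[1,2] of m[1,k]+m[k+1,3]+p_{0}·p_k·p_{3}.
k=1: 0 + 11322 + 34·9·37 = 22644; k=2: 10404 + 0 + 34·34·37 = 53176.
Minimum: 22644 at k=1.

22644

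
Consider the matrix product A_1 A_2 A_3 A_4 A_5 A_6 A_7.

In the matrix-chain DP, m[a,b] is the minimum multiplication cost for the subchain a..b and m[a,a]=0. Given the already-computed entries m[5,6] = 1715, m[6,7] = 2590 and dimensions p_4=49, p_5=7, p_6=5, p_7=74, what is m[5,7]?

m[5,7] = min over k∈[5,6] of m[5,k]+m[k+1,7]+p_{4}·p_k·p_{7}.
k=5: 0 + 2590 + 49·7·74 = 27972; k=6: 1715 + 0 + 49·5·74 = 19845.
Minimum: 19845 at k=6.

19845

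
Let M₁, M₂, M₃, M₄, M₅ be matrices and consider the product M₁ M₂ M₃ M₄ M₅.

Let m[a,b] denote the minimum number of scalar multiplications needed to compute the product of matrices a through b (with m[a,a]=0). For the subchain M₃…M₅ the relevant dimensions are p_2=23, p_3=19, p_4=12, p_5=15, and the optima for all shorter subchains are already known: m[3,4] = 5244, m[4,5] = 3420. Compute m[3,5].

m[3,5] = min over k∈[3,4] of m[3,k]+m[k+1,5]+p_{2}·p_k·p_{5}.
k=3: 0 + 3420 + 23·19·15 = 9975; k=4: 5244 + 0 + 23·12·15 = 9384.
Minimum: 9384 at k=4.

9384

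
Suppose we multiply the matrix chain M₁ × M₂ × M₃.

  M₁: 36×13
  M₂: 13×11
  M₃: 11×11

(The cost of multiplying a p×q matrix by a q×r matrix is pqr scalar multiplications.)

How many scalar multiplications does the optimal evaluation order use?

6721

Order (M₁ × (M₂ × M₃)): (M₂ × M₃): 13×11 by 11×11 → 13×11, cost 13·11·11 = 1573; (M₁ × (M₂ × M₃)): 36×13 by 13×11 → 36×11, cost 36·13·11 = 5148; cumulative 6721. Total 6721.
Order ((M₁ × M₂) × M₃): (M₁ × M₂): 36×13 by 13×11 → 36×11, cost 36·13·11 = 5148; ((M₁ × M₂) × M₃): 36×11 by 11×11 → 36×11, cost 36·11·11 = 4356; cumulative 9504. Total 9504.
Minimum: 6721.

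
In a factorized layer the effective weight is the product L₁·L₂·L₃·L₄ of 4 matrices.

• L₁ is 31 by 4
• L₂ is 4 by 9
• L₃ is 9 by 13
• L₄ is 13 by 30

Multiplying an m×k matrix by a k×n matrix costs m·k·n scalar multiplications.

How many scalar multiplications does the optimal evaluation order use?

5748

Adjacent pairs: L₁L₂ = 31·4·9 = 1116; L₂L₃ = 4·9·13 = 468; L₃L₄ = 9·13·30 = 3510.
Length 3: L₁..L₃: k=1: 0+468+31·4·13=2080; k=2: 1116+0+31·9·13=4743 → min 2080 | L₂..L₄: k=2: 0+3510+4·9·30=4590; k=3: 468+0+4·13·30=2028 → min 2028.
Length 4: L₁..L₄: k=1: 0+2028+31·4·30=5748; k=2: 1116+3510+31·9·30=12996; k=3: 2080+0+31·13·30=14170 → min 5748.
Optimal order: (L₁·((L₂·L₃)·L₄)) with cost 5748.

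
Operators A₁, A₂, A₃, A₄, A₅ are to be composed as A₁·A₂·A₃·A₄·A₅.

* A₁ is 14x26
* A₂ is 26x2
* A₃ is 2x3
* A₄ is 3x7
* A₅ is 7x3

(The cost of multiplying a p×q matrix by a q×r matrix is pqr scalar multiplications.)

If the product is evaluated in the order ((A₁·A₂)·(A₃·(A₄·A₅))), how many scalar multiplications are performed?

893

(A₁·A₂): 14×26 by 26×2 → 14×2, cost 14·26·2 = 728
(A₄·A₅): 3×7 by 7×3 → 3×3, cost 3·7·3 = 63
(A₃·(A₄·A₅)): 2×3 by 3×3 → 2×3, cost 2·3·3 = 18; cumulative 81
((A₁·A₂)·(A₃·(A₄·A₅))): 14×2 by 2×3 → 14×3, cost 14·2·3 = 84; cumulative 893
Total: 893 scalar multiplications.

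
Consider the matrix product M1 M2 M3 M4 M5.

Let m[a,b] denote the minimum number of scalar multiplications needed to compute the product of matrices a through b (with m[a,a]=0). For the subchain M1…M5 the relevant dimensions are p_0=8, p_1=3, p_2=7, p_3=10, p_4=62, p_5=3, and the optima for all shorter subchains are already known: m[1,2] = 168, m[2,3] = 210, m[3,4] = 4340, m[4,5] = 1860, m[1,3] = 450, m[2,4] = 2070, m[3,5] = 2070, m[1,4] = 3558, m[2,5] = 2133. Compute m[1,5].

2205

m[1,5] = min over k∈[1,4] of m[1,k]+m[k+1,5]+p_{0}·p_k·p_{5}.
k=1: 0 + 2133 + 8·3·3 = 2205; k=2: 168 + 2070 + 8·7·3 = 2406; k=3: 450 + 1860 + 8·10·3 = 2550; k=4: 3558 + 0 + 8·62·3 = 5046.
Minimum: 2205 at k=1.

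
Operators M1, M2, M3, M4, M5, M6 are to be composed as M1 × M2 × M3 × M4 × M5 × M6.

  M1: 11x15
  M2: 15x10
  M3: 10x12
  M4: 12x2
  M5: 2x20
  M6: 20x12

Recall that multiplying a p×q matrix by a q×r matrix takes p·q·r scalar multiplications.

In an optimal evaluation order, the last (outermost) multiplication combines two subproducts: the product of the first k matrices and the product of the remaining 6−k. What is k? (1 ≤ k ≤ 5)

Adjacent pairs: M1M2 = 11·15·10 = 1650; M2M3 = 15·10·12 = 1800; M3M4 = 10·12·2 = 240; M4M5 = 12·2·20 = 480; M5M6 = 2·20·12 = 480.
Length 3: M1..M3: k=1: 0+1800+11·15·12=3780; k=2: 1650+0+11·10·12=2970 → min 2970 | M2..M4: k=2: 0+240+15·10·2=540; k=3: 1800+0+15·12·2=2160 → min 540 | M3..M5: k=3: 0+480+10·12·20=2880; k=4: 240+0+10·2·20=640 → min 640 | M4..M6: k=4: 0+480+12·2·12=768; k=5: 480+0+12·20·12=3360 → min 768.
Length 4: M1..M4: k=1: 0+540+11·15·2=870; k=2: 1650+240+11·10·2=2110; k=3: 2970+0+11·12·2=3234 → min 870 | M2..M5: k=2: 0+640+15·10·20=3640; k=3: 1800+480+15·12·20=5880; k=4: 540+0+15·2·20=1140 → min 1140 | M3..M6: k=3: 0+768+10·12·12=2208; k=4: 240+480+10·2·12=960; k=5: 640+0+10·20·12=3040 → min 960.
Length 5: M1..M5: k=1: 0+1140+11·15·20=4440; k=2: 1650+640+11·10·20=4490; k=3: 2970+480+11·12·20=6090; k=4: 870+0+11·2·20=1310 → min 1310 | M2..M6: k=2: 0+960+15·10·12=2760; k=3: 1800+768+15·12·12=4728; k=4: 540+480+15·2·12=1380; k=5: 1140+0+15·20·12=4740 → min 1380.
Top-level splits: k=1: (M1..M1)·(M2..M6) → 0+1380+11·15·12 = 3360; k=2: (M1..M2)·(M3..M6) → 1650+960+11·10·12 = 3930; k=3: (M1..M3)·(M4..M6) → 2970+768+11·12·12 = 5322; k=4: (M1..M4)·(M5..M6) → 870+480+11·2·12 = 1614; k=5: (M1..M5)·(M6..M6) → 1310+0+11·20·12 = 3950.
Best split is after M4, i.e. k = 4.

4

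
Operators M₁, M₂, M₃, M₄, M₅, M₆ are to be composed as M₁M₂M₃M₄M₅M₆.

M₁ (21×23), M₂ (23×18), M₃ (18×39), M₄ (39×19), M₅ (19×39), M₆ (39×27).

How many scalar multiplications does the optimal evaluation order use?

59994

Adjacent pairs: M₁M₂ = 21·23·18 = 8694; M₂M₃ = 23·18·39 = 16146; M₃M₄ = 18·39·19 = 13338; M₄M₅ = 39·19·39 = 28899; M₅M₆ = 19·39·27 = 20007.
Length 3: M₁..M₃: k=1: 0+16146+21·23·39=34983; k=2: 8694+0+21·18·39=23436 → min 23436 | M₂..M₄: k=2: 0+13338+23·18·19=21204; k=3: 16146+0+23·39·19=33189 → min 21204 | M₃..M₅: k=3: 0+28899+18·39·39=56277; k=4: 13338+0+18·19·39=26676 → min 26676 | M₄..M₆: k=4: 0+20007+39·19·27=40014; k=5: 28899+0+39·39·27=69966 → min 40014.
Length 4: M₁..M₄: k=1: 0+21204+21·23·19=30381; k=2: 8694+13338+21·18·19=29214; k=3: 23436+0+21·39·19=38997 → min 29214 | M₂..M₅: k=2: 0+26676+23·18·39=42822; k=3: 16146+28899+23·39·39=80028; k=4: 21204+0+23·19·39=38247 → min 38247 | M₃..M₆: k=3: 0+40014+18·39·27=58968; k=4: 13338+20007+18·19·27=42579; k=5: 26676+0+18·39·27=45630 → min 42579.
Length 5: M₁..M₅: k=1: 0+38247+21·23·39=57084; k=2: 8694+26676+21·18·39=50112; k=3: 23436+28899+21·39·39=84276; k=4: 29214+0+21·19·39=44775 → min 44775 | M₂..M₆: k=2: 0+42579+23·18·27=53757; k=3: 16146+40014+23·39·27=80379; k=4: 21204+20007+23·19·27=53010; k=5: 38247+0+23·39·27=62466 → min 53010.
Length 6: M₁..M₆: k=1: 0+53010+21·23·27=66051; k=2: 8694+42579+21·18·27=61479; k=3: 23436+40014+21·39·27=85563; k=4: 29214+20007+21·19·27=59994; k=5: 44775+0+21·39·27=66888 → min 59994.
Optimal order: (((M₁M₂)(M₃M₄))(M₅M₆)) with cost 59994.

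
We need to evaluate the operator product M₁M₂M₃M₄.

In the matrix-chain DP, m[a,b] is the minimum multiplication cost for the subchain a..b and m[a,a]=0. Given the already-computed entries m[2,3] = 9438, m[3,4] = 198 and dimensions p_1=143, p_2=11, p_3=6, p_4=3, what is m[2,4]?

m[2,4] = min over k∈[2,3] of m[2,k]+m[k+1,4]+p_{1}·p_k·p_{4}.
k=2: 0 + 198 + 143·11·3 = 4917; k=3: 9438 + 0 + 143·6·3 = 12012.
Minimum: 4917 at k=2.

4917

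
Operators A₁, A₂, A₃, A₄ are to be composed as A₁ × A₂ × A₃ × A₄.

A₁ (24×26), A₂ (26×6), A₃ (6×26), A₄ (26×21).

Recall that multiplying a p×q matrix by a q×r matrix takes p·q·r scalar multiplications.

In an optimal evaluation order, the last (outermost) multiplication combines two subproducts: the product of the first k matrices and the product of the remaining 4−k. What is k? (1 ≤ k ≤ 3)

Adjacent pairs: A₁A₂ = 24·26·6 = 3744; A₂A₃ = 26·6·26 = 4056; A₃A₄ = 6·26·21 = 3276.
Length 3: A₁..A₃: k=1: 0+4056+24·26·26=20280; k=2: 3744+0+24·6·26=7488 → min 7488 | A₂..A₄: k=2: 0+3276+26·6·21=6552; k=3: 4056+0+26·26·21=18252 → min 6552.
Top-level splits: k=1: (A₁..A₁)·(A₂..A₄) → 0+6552+24·26·21 = 19656; k=2: (A₁..A₂)·(A₃..A₄) → 3744+3276+24·6·21 = 10044; k=3: (A₁..A₃)·(A₄..A₄) → 7488+0+24·26·21 = 20592.
Best split is after A₂, i.e. k = 2.

2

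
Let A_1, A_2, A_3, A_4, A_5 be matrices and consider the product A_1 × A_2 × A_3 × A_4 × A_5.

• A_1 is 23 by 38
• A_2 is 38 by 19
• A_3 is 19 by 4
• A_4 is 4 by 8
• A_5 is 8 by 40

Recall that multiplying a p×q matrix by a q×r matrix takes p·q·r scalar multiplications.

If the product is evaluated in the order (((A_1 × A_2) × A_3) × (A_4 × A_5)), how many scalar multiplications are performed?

(A_1 × A_2): 23×38 by 38×19 → 23×19, cost 23·38·19 = 16606
((A_1 × A_2) × A_3): 23×19 by 19×4 → 23×4, cost 23·19·4 = 1748; cumulative 18354
(A_4 × A_5): 4×8 by 8×40 → 4×40, cost 4·8·40 = 1280
(((A_1 × A_2) × A_3) × (A_4 × A_5)): 23×4 by 4×40 → 23×40, cost 23·4·40 = 3680; cumulative 23314
Total: 23314 scalar multiplications.

23314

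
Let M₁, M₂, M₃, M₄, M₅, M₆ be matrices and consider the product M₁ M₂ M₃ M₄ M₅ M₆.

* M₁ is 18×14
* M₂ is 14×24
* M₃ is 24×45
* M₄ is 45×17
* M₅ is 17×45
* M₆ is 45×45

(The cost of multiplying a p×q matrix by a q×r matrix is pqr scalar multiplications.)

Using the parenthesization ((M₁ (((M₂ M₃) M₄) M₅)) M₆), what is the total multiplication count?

84330

(M₂ M₃): 14×24 by 24×45 → 14×45, cost 14·24·45 = 15120
((M₂ M₃) M₄): 14×45 by 45×17 → 14×17, cost 14·45·17 = 10710; cumulative 25830
(((M₂ M₃) M₄) M₅): 14×17 by 17×45 → 14×45, cost 14·17·45 = 10710; cumulative 36540
(M₁ (((M₂ M₃) M₄) M₅)): 18×14 by 14×45 → 18×45, cost 18·14·45 = 11340; cumulative 47880
((M₁ (((M₂ M₃) M₄) M₅)) M₆): 18×45 by 45×45 → 18×45, cost 18·45·45 = 36450; cumulative 84330
Total: 84330 scalar multiplications.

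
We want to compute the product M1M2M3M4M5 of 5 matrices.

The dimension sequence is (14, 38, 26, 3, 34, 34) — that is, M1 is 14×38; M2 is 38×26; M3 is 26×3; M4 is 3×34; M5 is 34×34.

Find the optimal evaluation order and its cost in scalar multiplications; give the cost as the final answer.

Adjacent pairs: M1M2 = 14·38·26 = 13832; M2M3 = 38·26·3 = 2964; M3M4 = 26·3·34 = 2652; M4M5 = 3·34·34 = 3468.
Length 3: M1..M3: k=1: 0+2964+14·38·3=4560; k=2: 13832+0+14·26·3=14924 → min 4560 | M2..M4: k=2: 0+2652+38·26·34=36244; k=3: 2964+0+38·3·34=6840 → min 6840 | M3..M5: k=3: 0+3468+26·3·34=6120; k=4: 2652+0+26·34·34=32708 → min 6120.
Length 4: M1..M4: k=1: 0+6840+14·38·34=24928; k=2: 13832+2652+14·26·34=28860; k=3: 4560+0+14·3·34=5988 → min 5988 | M2..M5: k=2: 0+6120+38·26·34=39712; k=3: 2964+3468+38·3·34=10308; k=4: 6840+0+38·34·34=50768 → min 10308.
Length 5: M1..M5: k=1: 0+10308+14·38·34=28396; k=2: 13832+6120+14·26·34=32328; k=3: 4560+3468+14·3·34=9456; k=4: 5988+0+14·34·34=22172 → min 9456.
Optimal parenthesization: ((M1(M2M3))(M4M5)) with cost 9456.

9456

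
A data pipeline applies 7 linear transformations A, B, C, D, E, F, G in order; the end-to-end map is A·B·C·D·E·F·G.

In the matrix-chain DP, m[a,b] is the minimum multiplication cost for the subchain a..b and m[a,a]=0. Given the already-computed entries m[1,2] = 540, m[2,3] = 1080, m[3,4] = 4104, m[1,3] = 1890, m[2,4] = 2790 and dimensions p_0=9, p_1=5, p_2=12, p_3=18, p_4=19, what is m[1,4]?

3645

m[1,4] = min over k∈[1,3] of m[1,k]+m[k+1,4]+p_{0}·p_k·p_{4}.
k=1: 0 + 2790 + 9·5·19 = 3645; k=2: 540 + 4104 + 9·12·19 = 6696; k=3: 1890 + 0 + 9·18·19 = 4968.
Minimum: 3645 at k=1.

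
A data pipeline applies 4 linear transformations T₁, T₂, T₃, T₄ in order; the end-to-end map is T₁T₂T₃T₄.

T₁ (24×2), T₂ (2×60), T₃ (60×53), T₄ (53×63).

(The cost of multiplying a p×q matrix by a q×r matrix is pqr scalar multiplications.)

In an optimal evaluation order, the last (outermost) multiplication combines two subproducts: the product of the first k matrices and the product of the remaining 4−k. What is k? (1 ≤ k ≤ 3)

Adjacent pairs: T₁T₂ = 24·2·60 = 2880; T₂T₃ = 2·60·53 = 6360; T₃T₄ = 60·53·63 = 200340.
Length 3: T₁..T₃: k=1: 0+6360+24·2·53=8904; k=2: 2880+0+24·60·53=79200 → min 8904 | T₂..T₄: k=2: 0+200340+2·60·63=207900; k=3: 6360+0+2·53·63=13038 → min 13038.
Top-level splits: k=1: (T₁..T₁)·(T₂..T₄) → 0+13038+24·2·63 = 16062; k=2: (T₁..T₂)·(T₃..T₄) → 2880+200340+24·60·63 = 293940; k=3: (T₁..T₃)·(T₄..T₄) → 8904+0+24·53·63 = 89040.
Best split is after T₁, i.e. k = 1.

1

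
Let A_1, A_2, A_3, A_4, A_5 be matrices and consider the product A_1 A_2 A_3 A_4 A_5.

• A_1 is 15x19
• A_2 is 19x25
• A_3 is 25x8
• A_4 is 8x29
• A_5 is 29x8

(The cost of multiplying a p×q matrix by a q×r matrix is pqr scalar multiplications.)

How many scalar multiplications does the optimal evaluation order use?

Adjacent pairs: A_1A_2 = 15·19·25 = 7125; A_2A_3 = 19·25·8 = 3800; A_3A_4 = 25·8·29 = 5800; A_4A_5 = 8·29·8 = 1856.
Length 3: A_1..A_3: k=1: 0+3800+15·19·8=6080; k=2: 7125+0+15·25·8=10125 → min 6080 | A_2..A_4: k=2: 0+5800+19·25·29=19575; k=3: 3800+0+19·8·29=8208 → min 8208 | A_3..A_5: k=3: 0+1856+25·8·8=3456; k=4: 5800+0+25·29·8=11600 → min 3456.
Length 4: A_1..A_4: k=1: 0+8208+15·19·29=16473; k=2: 7125+5800+15·25·29=23800; k=3: 6080+0+15·8·29=9560 → min 9560 | A_2..A_5: k=2: 0+3456+19·25·8=7256; k=3: 3800+1856+19·8·8=6872; k=4: 8208+0+19·29·8=12616 → min 6872.
Length 5: A_1..A_5: k=1: 0+6872+15·19·8=9152; k=2: 7125+3456+15·25·8=13581; k=3: 6080+1856+15·8·8=8896; k=4: 9560+0+15·29·8=13040 → min 8896.
Optimal order: ((A_1 (A_2 A_3)) (A_4 A_5)) with cost 8896.

8896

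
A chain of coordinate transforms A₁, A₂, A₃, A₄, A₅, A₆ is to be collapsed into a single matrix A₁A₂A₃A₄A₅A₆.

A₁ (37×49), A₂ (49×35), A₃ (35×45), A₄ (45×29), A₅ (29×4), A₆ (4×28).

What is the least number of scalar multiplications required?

29776

Adjacent pairs: A₁A₂ = 37·49·35 = 63455; A₂A₃ = 49·35·45 = 77175; A₃A₄ = 35·45·29 = 45675; A₄A₅ = 45·29·4 = 5220; A₅A₆ = 29·4·28 = 3248.
Length 3: A₁..A₃: k=1: 0+77175+37·49·45=158760; k=2: 63455+0+37·35·45=121730 → min 121730 | A₂..A₄: k=2: 0+45675+49·35·29=95410; k=3: 77175+0+49·45·29=141120 → min 95410 | A₃..A₅: k=3: 0+5220+35·45·4=11520; k=4: 45675+0+35·29·4=49735 → min 11520 | A₄..A₆: k=4: 0+3248+45·29·28=39788; k=5: 5220+0+45·4·28=10260 → min 10260.
Length 4: A₁..A₄: k=1: 0+95410+37·49·29=147987; k=2: 63455+45675+37·35·29=146685; k=3: 121730+0+37·45·29=170015 → min 146685 | A₂..A₅: k=2: 0+11520+49·35·4=18380; k=3: 77175+5220+49·45·4=91215; k=4: 95410+0+49·29·4=101094 → min 18380 | A₃..A₆: k=3: 0+10260+35·45·28=54360; k=4: 45675+3248+35·29·28=77343; k=5: 11520+0+35·4·28=15440 → min 15440.
Length 5: A₁..A₅: k=1: 0+18380+37·49·4=25632; k=2: 63455+11520+37·35·4=80155; k=3: 121730+5220+37·45·4=133610; k=4: 146685+0+37·29·4=150977 → min 25632 | A₂..A₆: k=2: 0+15440+49·35·28=63460; k=3: 77175+10260+49·45·28=149175; k=4: 95410+3248+49·29·28=138446; k=5: 18380+0+49·4·28=23868 → min 23868.
Length 6: A₁..A₆: k=1: 0+23868+37·49·28=74632; k=2: 63455+15440+37·35·28=115155; k=3: 121730+10260+37·45·28=178610; k=4: 146685+3248+37·29·28=179977; k=5: 25632+0+37·4·28=29776 → min 29776.
Optimal order: ((A₁(A₂(A₃(A₄A₅))))A₆) with cost 29776.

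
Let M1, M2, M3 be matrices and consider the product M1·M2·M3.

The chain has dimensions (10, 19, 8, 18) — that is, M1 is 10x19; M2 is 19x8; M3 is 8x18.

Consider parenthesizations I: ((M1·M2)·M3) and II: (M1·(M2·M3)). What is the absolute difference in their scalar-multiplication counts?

3196

Order I = ((M1·M2)·M3): (M1·M2): 10×19 by 19×8 → 10×8, cost 10·19·8 = 1520; ((M1·M2)·M3): 10×8 by 8×18 → 10×18, cost 10·8·18 = 1440; cumulative 2960. Total 2960.
Order II = (M1·(M2·M3)): (M2·M3): 19×8 by 8×18 → 19×18, cost 19·8·18 = 2736; (M1·(M2·M3)): 10×19 by 19×18 → 10×18, cost 10·19·18 = 3420; cumulative 6156. Total 6156.
Difference: |2960 − 6156| = 3196.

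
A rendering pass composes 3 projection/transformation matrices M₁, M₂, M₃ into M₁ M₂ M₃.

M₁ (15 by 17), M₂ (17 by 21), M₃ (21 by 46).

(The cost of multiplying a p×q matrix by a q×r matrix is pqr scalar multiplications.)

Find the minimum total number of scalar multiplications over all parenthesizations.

Order (M₁ (M₂ M₃)): (M₂ M₃): 17×21 by 21×46 → 17×46, cost 17·21·46 = 16422; (M₁ (M₂ M₃)): 15×17 by 17×46 → 15×46, cost 15·17·46 = 11730; cumulative 28152. Total 28152.
Order ((M₁ M₂) M₃): (M₁ M₂): 15×17 by 17×21 → 15×21, cost 15·17·21 = 5355; ((M₁ M₂) M₃): 15×21 by 21×46 → 15×46, cost 15·21·46 = 14490; cumulative 19845. Total 19845.
Minimum: 19845.

19845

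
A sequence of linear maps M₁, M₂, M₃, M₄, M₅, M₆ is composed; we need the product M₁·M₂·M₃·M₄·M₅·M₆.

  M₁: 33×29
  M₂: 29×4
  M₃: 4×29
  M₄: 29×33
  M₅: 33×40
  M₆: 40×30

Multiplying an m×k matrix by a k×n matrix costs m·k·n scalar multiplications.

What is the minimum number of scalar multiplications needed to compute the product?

Adjacent pairs: M₁M₂ = 33·29·4 = 3828; M₂M₃ = 29·4·29 = 3364; M₃M₄ = 4·29·33 = 3828; M₄M₅ = 29·33·40 = 38280; M₅M₆ = 33·40·30 = 39600.
Length 3: M₁..M₃: k=1: 0+3364+33·29·29=31117; k=2: 3828+0+33·4·29=7656 → min 7656 | M₂..M₄: k=2: 0+3828+29·4·33=7656; k=3: 3364+0+29·29·33=31117 → min 7656 | M₃..M₅: k=3: 0+38280+4·29·40=42920; k=4: 3828+0+4·33·40=9108 → min 9108 | M₄..M₆: k=4: 0+39600+29·33·30=68310; k=5: 38280+0+29·40·30=73080 → min 68310.
Length 4: M₁..M₄: k=1: 0+7656+33·29·33=39237; k=2: 3828+3828+33·4·33=12012; k=3: 7656+0+33·29·33=39237 → min 12012 | M₂..M₅: k=2: 0+9108+29·4·40=13748; k=3: 3364+38280+29·29·40=75284; k=4: 7656+0+29·33·40=45936 → min 13748 | M₃..M₆: k=3: 0+68310+4·29·30=71790; k=4: 3828+39600+4·33·30=47388; k=5: 9108+0+4·40·30=13908 → min 13908.
Length 5: M₁..M₅: k=1: 0+13748+33·29·40=52028; k=2: 3828+9108+33·4·40=18216; k=3: 7656+38280+33·29·40=84216; k=4: 12012+0+33·33·40=55572 → min 18216 | M₂..M₆: k=2: 0+13908+29·4·30=17388; k=3: 3364+68310+29·29·30=96904; k=4: 7656+39600+29·33·30=75966; k=5: 13748+0+29·40·30=48548 → min 17388.
Length 6: M₁..M₆: k=1: 0+17388+33·29·30=46098; k=2: 3828+13908+33·4·30=21696; k=3: 7656+68310+33·29·30=104676; k=4: 12012+39600+33·33·30=84282; k=5: 18216+0+33·40·30=57816 → min 21696.
Optimal order: ((M₁·M₂)·(((M₃·M₄)·M₅)·M₆)) with cost 21696.

21696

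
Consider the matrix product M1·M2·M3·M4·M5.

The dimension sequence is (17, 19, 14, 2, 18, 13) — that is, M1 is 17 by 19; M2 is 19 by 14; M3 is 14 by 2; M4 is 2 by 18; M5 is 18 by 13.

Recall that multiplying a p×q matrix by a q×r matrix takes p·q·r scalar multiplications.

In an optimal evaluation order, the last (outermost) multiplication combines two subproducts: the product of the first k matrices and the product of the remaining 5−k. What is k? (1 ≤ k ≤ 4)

Adjacent pairs: M1M2 = 17·19·14 = 4522; M2M3 = 19·14·2 = 532; M3M4 = 14·2·18 = 504; M4M5 = 2·18·13 = 468.
Length 3: M1..M3: k=1: 0+532+17·19·2=1178; k=2: 4522+0+17·14·2=4998 → min 1178 | M2..M4: k=2: 0+504+19·14·18=5292; k=3: 532+0+19·2·18=1216 → min 1216 | M3..M5: k=3: 0+468+14·2·13=832; k=4: 504+0+14·18·13=3780 → min 832.
Length 4: M1..M4: k=1: 0+1216+17·19·18=7030; k=2: 4522+504+17·14·18=9310; k=3: 1178+0+17·2·18=1790 → min 1790 | M2..M5: k=2: 0+832+19·14·13=4290; k=3: 532+468+19·2·13=1494; k=4: 1216+0+19·18·13=5662 → min 1494.
Top-level splits: k=1: (M1..M1)·(M2..M5) → 0+1494+17·19·13 = 5693; k=2: (M1..M2)·(M3..M5) → 4522+832+17·14·13 = 8448; k=3: (M1..M3)·(M4..M5) → 1178+468+17·2·13 = 2088; k=4: (M1..M4)·(M5..M5) → 1790+0+17·18·13 = 5768.
Best split is after M3, i.e. k = 3.

3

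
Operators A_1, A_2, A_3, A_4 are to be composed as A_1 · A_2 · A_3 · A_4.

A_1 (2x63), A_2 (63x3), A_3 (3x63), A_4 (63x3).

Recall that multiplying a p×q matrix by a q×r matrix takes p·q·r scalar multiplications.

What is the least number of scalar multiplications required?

963

Adjacent pairs: A_1A_2 = 2·63·3 = 378; A_2A_3 = 63·3·63 = 11907; A_3A_4 = 3·63·3 = 567.
Length 3: A_1..A_3: k=1: 0+11907+2·63·63=19845; k=2: 378+0+2·3·63=756 → min 756 | A_2..A_4: k=2: 0+567+63·3·3=1134; k=3: 11907+0+63·63·3=23814 → min 1134.
Length 4: A_1..A_4: k=1: 0+1134+2·63·3=1512; k=2: 378+567+2·3·3=963; k=3: 756+0+2·63·3=1134 → min 963.
Optimal order: ((A_1 · A_2) · (A_3 · A_4)) with cost 963.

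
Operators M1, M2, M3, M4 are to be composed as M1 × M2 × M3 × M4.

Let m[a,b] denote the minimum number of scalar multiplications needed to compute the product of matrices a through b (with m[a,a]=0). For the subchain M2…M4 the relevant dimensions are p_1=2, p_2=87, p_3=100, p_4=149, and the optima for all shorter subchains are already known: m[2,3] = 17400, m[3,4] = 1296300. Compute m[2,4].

m[2,4] = min over k∈[2,3] of m[2,k]+m[k+1,4]+p_{1}·p_k·p_{4}.
k=2: 0 + 1296300 + 2·87·149 = 1322226; k=3: 17400 + 0 + 2·100·149 = 47200.
Minimum: 47200 at k=3.

47200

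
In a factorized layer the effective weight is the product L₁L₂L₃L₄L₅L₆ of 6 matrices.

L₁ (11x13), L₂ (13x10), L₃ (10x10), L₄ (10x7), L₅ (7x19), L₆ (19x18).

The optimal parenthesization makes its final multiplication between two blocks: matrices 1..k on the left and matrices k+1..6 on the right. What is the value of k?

Adjacent pairs: L₁L₂ = 11·13·10 = 1430; L₂L₃ = 13·10·10 = 1300; L₃L₄ = 10·10·7 = 700; L₄L₅ = 10·7·19 = 1330; L₅L₆ = 7·19·18 = 2394.
Length 3: L₁..L₃: k=1: 0+1300+11·13·10=2730; k=2: 1430+0+11·10·10=2530 → min 2530 | L₂..L₄: k=2: 0+700+13·10·7=1610; k=3: 1300+0+13·10·7=2210 → min 1610 | L₃..L₅: k=3: 0+1330+10·10·19=3230; k=4: 700+0+10·7·19=2030 → min 2030 | L₄..L₆: k=4: 0+2394+10·7·18=3654; k=5: 1330+0+10·19·18=4750 → min 3654.
Length 4: L₁..L₄: k=1: 0+1610+11·13·7=2611; k=2: 1430+700+11·10·7=2900; k=3: 2530+0+11·10·7=3300 → min 2611 | L₂..L₅: k=2: 0+2030+13·10·19=4500; k=3: 1300+1330+13·10·19=5100; k=4: 1610+0+13·7·19=3339 → min 3339 | L₃..L₆: k=3: 0+3654+10·10·18=5454; k=4: 700+2394+10·7·18=4354; k=5: 2030+0+10·19·18=5450 → min 4354.
Length 5: L₁..L₅: k=1: 0+3339+11·13·19=6056; k=2: 1430+2030+11·10·19=5550; k=3: 2530+1330+11·10·19=5950; k=4: 2611+0+11·7·19=4074 → min 4074 | L₂..L₆: k=2: 0+4354+13·10·18=6694; k=3: 1300+3654+13·10·18=7294; k=4: 1610+2394+13·7·18=5642; k=5: 3339+0+13·19·18=7785 → min 5642.
Top-level splits: k=1: (L₁..L₁)·(L₂..L₆) → 0+5642+11·13·18 = 8216; k=2: (L₁..L₂)·(L₃..L₆) → 1430+4354+11·10·18 = 7764; k=3: (L₁..L₃)·(L₄..L₆) → 2530+3654+11·10·18 = 8164; k=4: (L₁..L₄)·(L₅..L₆) → 2611+2394+11·7·18 = 6391; k=5: (L₁..L₅)·(L₆..L₆) → 4074+0+11·19·18 = 7836.
Best split is after L₄, i.e. k = 4.

4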